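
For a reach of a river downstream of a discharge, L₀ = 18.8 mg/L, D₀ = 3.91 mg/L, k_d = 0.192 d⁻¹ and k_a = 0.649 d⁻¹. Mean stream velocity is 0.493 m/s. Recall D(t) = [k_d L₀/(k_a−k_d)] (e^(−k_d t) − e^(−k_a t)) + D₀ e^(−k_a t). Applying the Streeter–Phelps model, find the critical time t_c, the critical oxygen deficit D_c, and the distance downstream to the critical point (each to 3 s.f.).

t_c ≈ 1.17 d; D_c ≈ 4.44 mg/L; x_c ≈ 49.8 km

At the critical point dD/dt = 0, so k_d L₀ e^(−k_d t) = k_a D. Substituting D(t) from the Streeter–Phelps equation and solving for t gives
t_c = ln[(k_a/k_d)(1 − D₀(k_a−k_d)/(k_d L₀))] / (k_a−k_d).
Here k_a−k_d = 0.4570 d⁻¹ and 1 − D₀(k_a−k_d)/(k_d L₀) = 1 − 3.91×0.4570/(0.192×18.8) = 0.5050, so
t_c = ln(3.380 × 0.5050) / 0.4570 = 0.5347 / 0.4570 = 1.170 d.
L(t_c) = L₀ e^(−k_d t_c) = 18.8 × 0.7988 = 15.02 mg/L, and at the critical point k_a D_c = k_d L, so D_c = (0.192/0.649) × 15.02 = 4.443 mg/L.
x_c = v t_c = 0.493 m/s × 1.170 d × 86400 s/d = 49840 m ≈ 49.8 km.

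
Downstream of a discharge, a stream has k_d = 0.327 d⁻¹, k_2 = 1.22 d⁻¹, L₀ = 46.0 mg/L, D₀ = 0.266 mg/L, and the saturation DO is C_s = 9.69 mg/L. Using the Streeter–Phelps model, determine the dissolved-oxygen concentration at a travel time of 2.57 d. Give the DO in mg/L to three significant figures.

k_d L₀/(k_2−k_d) = 0.327×46.0/(1.22−0.327) = 15.04/0.8930 = 16.84 mg/L.
e^(−k_d t) = e^(−0.327×2.570) = 0.4315; e^(−k_2 t) = e^(−1.22×2.570) = 0.04348.
D = 16.84 × (0.4315 − 0.04348) + 0.266 × 0.04348 = 6.537 + 0.01157 = 6.548 mg/L.
DO = C_s − D = 9.69 − 6.548 = 3.142 mg/L.

DO ≈ 3.14 mg/L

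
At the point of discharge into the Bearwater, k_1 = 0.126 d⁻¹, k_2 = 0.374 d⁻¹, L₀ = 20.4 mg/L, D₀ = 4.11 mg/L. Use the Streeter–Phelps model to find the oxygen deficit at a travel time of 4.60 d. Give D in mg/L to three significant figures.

k_1 L₀/(k_2−k_1) = 0.126×20.4/(0.374−0.126) = 2.570/0.2480 = 10.36 mg/L.
e^(−k_1 t) = e^(−0.126×4.600) = 0.5601; e^(−k_2 t) = e^(−0.374×4.600) = 0.1790.
D = 10.36 × (0.5601 − 0.1790) + 4.11 × 0.1790 = 3.950 + 0.7357 = 4.686 mg/L.

D ≈ 4.69 mg/L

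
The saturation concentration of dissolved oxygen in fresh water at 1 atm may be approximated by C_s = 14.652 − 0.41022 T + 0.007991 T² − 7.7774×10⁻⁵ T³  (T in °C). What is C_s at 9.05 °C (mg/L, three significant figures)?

C_s ≈ 11.5 mg/L

C_s = 14.652 − 0.41022×9.05 + 0.007991×9.05² − 7.7774×10⁻⁵×9.05³ = 11.54 mg/L.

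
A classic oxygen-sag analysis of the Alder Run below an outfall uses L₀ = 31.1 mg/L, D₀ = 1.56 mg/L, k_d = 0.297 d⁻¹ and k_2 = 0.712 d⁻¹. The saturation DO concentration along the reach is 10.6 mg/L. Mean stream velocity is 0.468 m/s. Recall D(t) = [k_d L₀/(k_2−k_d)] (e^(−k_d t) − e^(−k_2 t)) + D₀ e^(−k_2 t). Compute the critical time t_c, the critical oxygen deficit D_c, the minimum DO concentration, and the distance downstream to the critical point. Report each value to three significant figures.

t_c ≈ 1.93 d; D_c ≈ 7.31 mg/L; min DO ≈ 3.29 mg/L; x_c ≈ 78.1 km

With k_2/k_d = 2.397 and 1 − D₀(k_2−k_d)/(k_d L₀) = 0.9299,
t_c = ln(2.397 × 0.9299) / (0.712 − 0.297) = ln(2.229) / 0.4150 = 0.8017/0.4150 = 1.932 d.
D_c = (k_d/k_2) L₀ e^(−k_d t_c) = (0.297/0.712) × 31.1 × e^(−0.297×1.932) = 0.4171 × 31.1 × 0.5634 = 7.309 mg/L.
Minimum DO = C_s − D_c = 10.6 − 7.309 = 3.291 mg/L.
x_c = v t_c = 0.468 m/s × 1.932 d × 86400 s/d = 78110 m ≈ 78.1 km.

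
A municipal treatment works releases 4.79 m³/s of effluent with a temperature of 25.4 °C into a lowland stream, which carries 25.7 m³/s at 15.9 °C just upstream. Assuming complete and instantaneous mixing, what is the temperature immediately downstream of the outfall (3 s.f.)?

Flow-weighted mixing: C = (Q_r C_r + Q_w C_w)/(Q_r + Q_w)
= (25.7×15.9 + 4.79×25.4)/(25.7 + 4.79) = 530.3/30.49 = 17.39 °C.

17.4 °C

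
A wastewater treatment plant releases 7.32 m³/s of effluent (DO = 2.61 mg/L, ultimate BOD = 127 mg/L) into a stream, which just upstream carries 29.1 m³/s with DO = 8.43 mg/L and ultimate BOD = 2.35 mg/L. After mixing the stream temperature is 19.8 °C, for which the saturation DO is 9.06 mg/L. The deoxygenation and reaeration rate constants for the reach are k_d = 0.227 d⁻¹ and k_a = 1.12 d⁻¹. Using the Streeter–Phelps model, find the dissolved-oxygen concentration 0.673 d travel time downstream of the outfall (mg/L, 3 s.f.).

DO ≈ 5.51 mg/L

Mixed DO = (29.1×8.43 + 7.32×2.61)/(29.1+7.32) = 264.4/36.42 = 7.260 mg/L.
Mixed L₀ = (29.1×2.35 + 7.32×127)/(36.42) = 998.0/36.42 = 27.40 mg/L.
Initial deficit D₀ = C_s − DO₀ = 9.06 − 7.260 = 1.800 mg/L.
D(0.673) = [0.227×27.40/(1.12−0.227)](e^(−0.227×0.673) − e^(−1.12×0.673)) + 1.800 e^(−1.12×0.673)
= 6.966 × (0.8583 − 0.4706) + 1.800 × 0.4706 = 3.548 mg/L.
DO = 9.06 − 3.548 = 5.512 mg/L.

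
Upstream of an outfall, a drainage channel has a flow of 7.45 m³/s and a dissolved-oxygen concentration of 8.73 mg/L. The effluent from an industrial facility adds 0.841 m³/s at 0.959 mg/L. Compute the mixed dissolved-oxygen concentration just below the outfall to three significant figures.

7.94 mg/L

Flow-weighted mixing: C = (Q_r C_r + Q_w C_w)/(Q_r + Q_w)
= (7.45×8.73 + 0.841×0.959)/(7.45 + 0.841) = 65.85/8.291 = 7.942 mg/L.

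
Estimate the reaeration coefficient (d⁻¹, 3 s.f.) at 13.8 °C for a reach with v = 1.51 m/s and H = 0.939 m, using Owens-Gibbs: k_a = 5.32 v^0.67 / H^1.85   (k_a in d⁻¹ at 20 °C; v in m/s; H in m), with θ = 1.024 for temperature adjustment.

k_a(20) = 5.32 × 1.51^0.67 / 0.939^1.85 = 5.32 × 1.318 / 0.8901 = 7.878 d⁻¹.
k_a(13.8) = 7.878 × 1.024^(13.8−20) = 7.878 × 0.8633 = 6.800 d⁻¹.

k_a ≈ 6.80 d⁻¹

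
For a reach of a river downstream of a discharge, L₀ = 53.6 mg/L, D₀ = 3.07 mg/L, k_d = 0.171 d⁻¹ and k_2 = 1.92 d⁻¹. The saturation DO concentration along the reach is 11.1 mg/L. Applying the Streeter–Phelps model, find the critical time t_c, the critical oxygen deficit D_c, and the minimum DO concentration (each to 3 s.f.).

t_c ≈ 0.879 d; D_c ≈ 4.11 mg/L; min DO ≈ 6.99 mg/L

At the critical point dD/dt = 0, so k_d L₀ e^(−k_d t) = k_2 D. Substituting D(t) from the Streeter–Phelps equation and solving for t gives
t_c = ln[(k_2/k_d)(1 − D₀(k_2−k_d)/(k_d L₀))] / (k_2−k_d).
Here k_2−k_d = 1.749 d⁻¹ and 1 − D₀(k_2−k_d)/(k_d L₀) = 1 − 3.07×1.749/(0.171×53.6) = 0.4142, so
t_c = ln(11.23 × 0.4142) / 1.749 = 1.537 / 1.749 = 0.8788 d.
D_c = (k_d/k_2) L₀ e^(−k_d t_c) = (0.171/1.92) × 53.6 × e^(−0.171×0.8788) = 0.08906 × 53.6 × 0.8605 = 4.108 mg/L.
Minimum DO = C_s − D_c = 11.1 − 4.108 = 6.992 mg/L.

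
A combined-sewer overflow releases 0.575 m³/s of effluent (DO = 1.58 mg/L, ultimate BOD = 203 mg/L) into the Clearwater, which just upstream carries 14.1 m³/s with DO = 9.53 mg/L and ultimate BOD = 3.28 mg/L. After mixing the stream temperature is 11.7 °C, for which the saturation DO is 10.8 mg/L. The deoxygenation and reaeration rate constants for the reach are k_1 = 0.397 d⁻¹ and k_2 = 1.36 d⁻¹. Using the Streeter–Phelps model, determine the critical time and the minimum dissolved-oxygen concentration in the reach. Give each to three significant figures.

t_c ≈ 0.839 d; minimum DO ≈ 8.48 mg/L

Mixed DO = (14.1×9.53 + 0.575×1.58)/(14.1+0.575) = 135.3/14.67 = 9.219 mg/L.
Mixed L₀ = (14.1×3.28 + 0.575×203)/(14.67) = 163.0/14.67 = 11.11 mg/L.
Initial deficit D₀ = C_s − DO₀ = 10.8 − 9.219 = 1.581 mg/L.
t_c = (1/0.9630) ln[(1.36/0.397)(1 − 1.581×0.9630/(0.397×11.11))] = 1.038 × ln(2.242) = 0.8385 d.
D_c = (0.397/1.36) × 11.11 × e^(−0.397×0.8385) = 0.2919 × 11.11 × 0.7168 = 2.324 mg/L.
Minimum DO = 10.8 − 2.324 = 8.476 mg/L.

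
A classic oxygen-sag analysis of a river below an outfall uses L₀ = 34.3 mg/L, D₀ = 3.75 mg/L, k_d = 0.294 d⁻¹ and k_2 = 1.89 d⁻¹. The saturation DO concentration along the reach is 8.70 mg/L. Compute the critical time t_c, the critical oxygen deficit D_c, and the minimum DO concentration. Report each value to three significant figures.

t_c = [1/(k_2−k_d)] ln[(k_2/k_d)(1 − D₀(k_2−k_d)/(k_d L₀))]
= [1/(1.89−0.294)] ln[(1.89/0.294)(1 − 3.75×1.596/(0.294×34.3))]
= (1/1.596) ln[6.429 × 0.4065] = 0.6266 × ln(2.613) = 0.6266 × 0.9606 = 0.6019 d.
L(t_c) = L₀ e^(−k_d t_c) = 34.3 × 0.8378 = 28.74 mg/L, and at the critical point k_2 D_c = k_d L, so D_c = (0.294/1.89) × 28.74 = 4.470 mg/L.
Minimum DO = C_s − D_c = 8.70 − 4.470 = 4.230 mg/L.

t_c ≈ 0.602 d; D_c ≈ 4.47 mg/L; min DO ≈ 4.23 mg/L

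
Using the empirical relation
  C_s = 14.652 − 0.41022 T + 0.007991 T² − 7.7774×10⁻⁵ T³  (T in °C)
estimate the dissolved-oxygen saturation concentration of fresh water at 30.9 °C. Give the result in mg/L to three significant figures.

C_s = 14.652 − 0.41022×30.9 + 0.007991×30.9² − 7.7774×10⁻⁵×30.9³ = 7.311 mg/L.

C_s ≈ 7.31 mg/L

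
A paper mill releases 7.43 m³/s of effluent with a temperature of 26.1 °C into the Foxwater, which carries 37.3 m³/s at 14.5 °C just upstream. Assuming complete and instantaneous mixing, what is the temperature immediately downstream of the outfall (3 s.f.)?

Flow-weighted mixing: C = (Q_r C_r + Q_w C_w)/(Q_r + Q_w)
= (37.3×14.5 + 7.43×26.1)/(37.3 + 7.43) = 734.8/44.73 = 16.43 °C.

16.4 °C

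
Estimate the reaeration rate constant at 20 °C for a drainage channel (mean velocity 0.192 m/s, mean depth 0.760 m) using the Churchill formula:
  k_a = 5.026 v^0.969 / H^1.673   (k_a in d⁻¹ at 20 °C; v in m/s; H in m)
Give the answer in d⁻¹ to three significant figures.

k_a ≈ 1.61 d⁻¹

k_a = 5.026 × 0.192^0.969 / 0.760^1.673 = 5.026 × 0.2021 / 0.6318 = 1.607 d⁻¹.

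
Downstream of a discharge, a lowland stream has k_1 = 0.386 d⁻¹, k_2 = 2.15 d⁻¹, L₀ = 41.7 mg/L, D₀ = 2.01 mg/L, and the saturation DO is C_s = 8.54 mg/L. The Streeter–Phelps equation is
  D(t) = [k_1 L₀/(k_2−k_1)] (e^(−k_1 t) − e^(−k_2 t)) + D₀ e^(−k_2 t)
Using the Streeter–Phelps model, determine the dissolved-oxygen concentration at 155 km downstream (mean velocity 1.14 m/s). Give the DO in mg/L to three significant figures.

Travel time t = x/v = 155 km / (1.14 m/s) = 155000 m / 1.14 m/s = 136000 s = 1.574 d.
k_1 L₀/(k_2−k_1) = 0.386×41.7/(2.15−0.386) = 16.10/1.764 = 9.125 mg/L.
e^(−k_1 t) = e^(−0.386×1.574) = 0.5447; e^(−k_2 t) = e^(−2.15×1.574) = 0.03393.
D = 9.125 × (0.5447 − 0.03393) + 2.01 × 0.03393 = 4.661 + 0.06820 = 4.729 mg/L.
DO = C_s − D = 8.54 − 4.729 = 3.811 mg/L.

DO ≈ 3.81 mg/L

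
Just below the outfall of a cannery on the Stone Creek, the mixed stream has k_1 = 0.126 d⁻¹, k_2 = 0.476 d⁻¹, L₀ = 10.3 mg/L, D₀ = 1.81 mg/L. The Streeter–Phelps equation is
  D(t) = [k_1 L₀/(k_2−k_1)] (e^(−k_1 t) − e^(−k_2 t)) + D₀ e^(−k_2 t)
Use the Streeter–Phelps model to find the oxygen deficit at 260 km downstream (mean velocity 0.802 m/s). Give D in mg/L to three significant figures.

Travel time t = x/v = 260 km / (0.802 m/s) = 260000 m / 0.802 m/s = 324200 s = 3.752 d.
k_1 L₀/(k_2−k_1) = 0.126×10.3/(0.476−0.126) = 1.298/0.3500 = 3.708 mg/L.
e^(−k_1 t) = e^(−0.126×3.752) = 0.6233; e^(−k_2 t) = e^(−0.476×3.752) = 0.1676.
D = 3.708 × (0.6233 − 0.1676) + 1.81 × 0.1676 = 1.690 + 0.3034 = 1.993 mg/L.

D ≈ 1.99 mg/L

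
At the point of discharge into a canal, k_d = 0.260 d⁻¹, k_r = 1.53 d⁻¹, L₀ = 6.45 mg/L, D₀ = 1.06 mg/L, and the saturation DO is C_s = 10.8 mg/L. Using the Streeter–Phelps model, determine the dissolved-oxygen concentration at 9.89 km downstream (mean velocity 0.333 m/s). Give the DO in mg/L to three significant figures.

DO ≈ 9.75 mg/L

Travel time t = x/v = 9.89 km / (0.333 m/s) = 9890 m / 0.333 m/s = 29700 s = 0.3437 d.
k_d L₀/(k_r−k_d) = 0.260×6.45/(1.53−0.260) = 1.677/1.270 = 1.320 mg/L.
e^(−k_d t) = e^(−0.260×0.3437) = 0.9145; e^(−k_r t) = e^(−1.53×0.3437) = 0.5910.
D = 1.320 × (0.9145 − 0.5910) + 1.06 × 0.5910 = 0.4272 + 0.6265 = 1.054 mg/L.
DO = C_s − D = 10.8 − 1.054 = 9.746 mg/L.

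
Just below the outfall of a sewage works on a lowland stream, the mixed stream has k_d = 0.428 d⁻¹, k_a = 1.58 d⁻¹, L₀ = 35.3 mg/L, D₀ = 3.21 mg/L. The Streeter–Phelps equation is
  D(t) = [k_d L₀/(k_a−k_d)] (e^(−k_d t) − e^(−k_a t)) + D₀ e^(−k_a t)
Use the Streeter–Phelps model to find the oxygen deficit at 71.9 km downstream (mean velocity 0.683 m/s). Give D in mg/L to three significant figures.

Travel time t = x/v = 71.9 km / (0.683 m/s) = 71900 m / 0.683 m/s = 105300 s = 1.218 d.
k_d L₀/(k_a−k_d) = 0.428×35.3/(1.58−0.428) = 15.11/1.152 = 13.11 mg/L.
e^(−k_d t) = e^(−0.428×1.218) = 0.5936; e^(−k_a t) = e^(−1.58×1.218) = 0.1459.
D = 13.11 × (0.5936 − 0.1459) + 3.21 × 0.1459 = 5.873 + 0.4682 = 6.341 mg/L.

D ≈ 6.34 mg/L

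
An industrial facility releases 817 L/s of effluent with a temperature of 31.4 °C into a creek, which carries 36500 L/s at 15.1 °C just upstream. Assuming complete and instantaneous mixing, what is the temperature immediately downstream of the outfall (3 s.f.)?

15.5 °C

Flow-weighted mixing: C = (Q_r C_r + Q_w C_w)/(Q_r + Q_w)
= (36500×15.1 + 817×31.4)/(36500 + 817) = 576800/37320 = 15.46 °C.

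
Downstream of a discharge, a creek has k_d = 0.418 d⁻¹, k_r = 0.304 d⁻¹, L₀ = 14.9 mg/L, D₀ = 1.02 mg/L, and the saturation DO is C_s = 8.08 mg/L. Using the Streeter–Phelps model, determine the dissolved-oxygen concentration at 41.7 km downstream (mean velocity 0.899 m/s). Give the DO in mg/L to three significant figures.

DO ≈ 4.46 mg/L

Travel time t = x/v = 41.7 km / (0.899 m/s) = 41700 m / 0.899 m/s = 46380 s = 0.5369 d.
k_d L₀/(k_r−k_d) = 0.418×14.9/(0.304−0.418) = 6.228/-0.1140 = -54.63 mg/L.
e^(−k_d t) = e^(−0.418×0.5369) = 0.7990; e^(−k_r t) = e^(−0.304×0.5369) = 0.8494.
D = -54.63 × (0.7990 − 0.8494) + 1.02 × 0.8494 = 2.755 + 0.8664 = 3.621 mg/L.
DO = C_s − D = 8.08 − 3.621 = 4.459 mg/L.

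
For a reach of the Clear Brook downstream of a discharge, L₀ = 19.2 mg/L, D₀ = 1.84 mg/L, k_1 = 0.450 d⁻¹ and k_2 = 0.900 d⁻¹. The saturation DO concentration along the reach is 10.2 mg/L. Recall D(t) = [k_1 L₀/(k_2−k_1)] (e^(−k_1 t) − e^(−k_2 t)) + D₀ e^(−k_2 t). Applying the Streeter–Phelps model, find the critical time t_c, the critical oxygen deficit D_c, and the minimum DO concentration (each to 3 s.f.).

t_c ≈ 1.32 d; D_c ≈ 5.31 mg/L; min DO ≈ 4.89 mg/L

At the critical point dD/dt = 0, so k_1 L₀ e^(−k_1 t) = k_2 D. Substituting D(t) from the Streeter–Phelps equation and solving for t gives
t_c = ln[(k_2/k_1)(1 − D₀(k_2−k_1)/(k_1 L₀))] / (k_2−k_1).
Here k_2−k_1 = 0.4500 d⁻¹ and 1 − D₀(k_2−k_1)/(k_1 L₀) = 1 − 1.84×0.4500/(0.450×19.2) = 0.9042, so
t_c = ln(2.000 × 0.9042) / 0.4500 = 0.5924 / 0.4500 = 1.316 d.
L(t_c) = L₀ e^(−k_1 t_c) = 19.2 × 0.5530 = 10.62 mg/L, and at the critical point k_2 D_c = k_1 L, so D_c = (0.450/0.900) × 10.62 = 5.309 mg/L.
Minimum DO = C_s − D_c = 10.2 − 5.309 = 4.891 mg/L.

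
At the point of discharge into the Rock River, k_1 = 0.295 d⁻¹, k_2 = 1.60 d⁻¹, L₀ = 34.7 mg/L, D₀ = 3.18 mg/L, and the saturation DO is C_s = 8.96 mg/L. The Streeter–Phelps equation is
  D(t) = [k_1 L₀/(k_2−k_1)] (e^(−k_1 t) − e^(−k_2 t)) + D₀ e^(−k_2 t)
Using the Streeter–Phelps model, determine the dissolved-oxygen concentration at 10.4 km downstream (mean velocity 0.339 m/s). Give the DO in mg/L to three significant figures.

DO ≈ 4.54 mg/L

Travel time t = x/v = 10.4 km / (0.339 m/s) = 10400 m / 0.339 m/s = 30680 s = 0.3551 d.
k_1 L₀/(k_2−k_1) = 0.295×34.7/(1.60−0.295) = 10.24/1.305 = 7.844 mg/L.
e^(−k_1 t) = e^(−0.295×0.3551) = 0.9006; e^(−k_2 t) = e^(−1.60×0.3551) = 0.5666.
D = 7.844 × (0.9006 − 0.5666) + 3.18 × 0.5666 = 2.620 + 1.802 = 4.421 mg/L.
DO = C_s − D = 8.96 − 4.421 = 4.539 mg/L.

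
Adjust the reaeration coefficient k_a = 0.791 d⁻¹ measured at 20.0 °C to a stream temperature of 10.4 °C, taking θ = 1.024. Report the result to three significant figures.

k_a(T₂) = k_a(T₁) · θ^(T₂−T₁) = 0.791 × 1.024^(10.4−20.0)
= 0.791 × 1.024^-9.60 = 0.791 × 0.7964 = 0.6299 d⁻¹.

k_a ≈ 0.630 d⁻¹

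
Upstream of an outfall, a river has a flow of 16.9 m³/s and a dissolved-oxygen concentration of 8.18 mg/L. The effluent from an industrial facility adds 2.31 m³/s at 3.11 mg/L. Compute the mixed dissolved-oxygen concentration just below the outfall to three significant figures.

Flow-weighted mixing: C = (Q_r C_r + Q_w C_w)/(Q_r + Q_w)
= (16.9×8.18 + 2.31×3.11)/(16.9 + 2.31) = 145.4/19.21 = 7.570 mg/L.

7.57 mg/L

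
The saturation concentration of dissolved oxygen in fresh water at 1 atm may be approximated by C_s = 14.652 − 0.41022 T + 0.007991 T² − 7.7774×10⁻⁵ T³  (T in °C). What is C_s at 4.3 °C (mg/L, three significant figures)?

C_s = 14.652 − 0.41022×4.3 + 0.007991×4.3² − 7.7774×10⁻⁵×4.3³ = 13.03 mg/L.

C_s ≈ 13.0 mg/L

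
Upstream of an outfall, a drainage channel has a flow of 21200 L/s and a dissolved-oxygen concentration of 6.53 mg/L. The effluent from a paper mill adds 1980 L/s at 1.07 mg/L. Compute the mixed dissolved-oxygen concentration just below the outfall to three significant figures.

Flow-weighted mixing: C = (Q_r C_r + Q_w C_w)/(Q_r + Q_w)
= (21200×6.53 + 1980×1.07)/(21200 + 1980) = 140600/23180 = 6.064 mg/L.

6.06 mg/L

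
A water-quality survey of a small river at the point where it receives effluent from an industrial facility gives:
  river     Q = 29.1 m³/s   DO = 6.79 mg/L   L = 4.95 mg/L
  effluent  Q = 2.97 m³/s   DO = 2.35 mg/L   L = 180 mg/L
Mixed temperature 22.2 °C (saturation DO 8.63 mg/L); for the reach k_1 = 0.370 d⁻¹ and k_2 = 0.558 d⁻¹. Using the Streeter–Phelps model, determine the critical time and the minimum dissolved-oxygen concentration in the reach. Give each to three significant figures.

t_c ≈ 1.89 d; minimum DO ≈ 1.66 mg/L

Mixed DO = (29.1×6.79 + 2.97×2.35)/(29.1+2.97) = 204.6/32.07 = 6.379 mg/L.
Mixed L₀ = (29.1×4.95 + 2.97×180)/(32.07) = 678.6/32.07 = 21.16 mg/L.
Initial deficit D₀ = C_s − DO₀ = 8.63 − 6.379 = 2.251 mg/L.
t_c = (1/0.1880) ln[(0.558/0.370)(1 − 2.251×0.1880/(0.370×21.16))] = 5.319 × ln(1.427) = 1.890 d.
D_c = (0.370/0.558) × 21.16 × e^(−0.370×1.890) = 0.6631 × 21.16 × 0.4970 = 6.973 mg/L.
Minimum DO = 8.63 − 6.973 = 1.657 mg/L.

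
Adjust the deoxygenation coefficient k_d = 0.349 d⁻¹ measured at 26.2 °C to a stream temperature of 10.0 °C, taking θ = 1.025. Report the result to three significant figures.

k_d ≈ 0.234 d⁻¹

k_d(T₂) = k_d(T₁) · θ^(T₂−T₁) = 0.349 × 1.025^(10.0−26.2)
= 0.349 × 1.025^-16.2 = 0.349 × 0.6703 = 0.2339 d⁻¹.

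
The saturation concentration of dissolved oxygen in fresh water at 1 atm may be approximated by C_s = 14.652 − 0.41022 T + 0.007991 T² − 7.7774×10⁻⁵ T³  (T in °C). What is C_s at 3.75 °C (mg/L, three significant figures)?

C_s = 14.652 − 0.41022×3.75 + 0.007991×3.75² − 7.7774×10⁻⁵×3.75³ = 13.22 mg/L.

C_s ≈ 13.2 mg/L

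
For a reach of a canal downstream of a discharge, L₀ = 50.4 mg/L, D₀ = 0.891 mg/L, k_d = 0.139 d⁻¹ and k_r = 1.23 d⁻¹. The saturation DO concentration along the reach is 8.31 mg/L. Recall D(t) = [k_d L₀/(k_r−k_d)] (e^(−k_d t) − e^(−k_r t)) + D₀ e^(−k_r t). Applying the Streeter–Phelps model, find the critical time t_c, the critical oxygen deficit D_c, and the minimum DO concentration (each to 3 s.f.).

t_c ≈ 1.86 d; D_c ≈ 4.40 mg/L; min DO ≈ 3.91 mg/L

With k_r/k_d = 8.849 and 1 − D₀(k_r−k_d)/(k_d L₀) = 0.8612,
t_c = ln(8.849 × 0.8612) / (1.23 − 0.139) = ln(7.621) / 1.091 = 2.031/1.091 = 1.862 d.
L(t_c) = L₀ e^(−k_d t_c) = 50.4 × 0.7720 = 38.91 mg/L, and at the critical point k_r D_c = k_d L, so D_c = (0.139/1.23) × 38.91 = 4.397 mg/L.
Minimum DO = C_s − D_c = 8.31 − 4.397 = 3.913 mg/L.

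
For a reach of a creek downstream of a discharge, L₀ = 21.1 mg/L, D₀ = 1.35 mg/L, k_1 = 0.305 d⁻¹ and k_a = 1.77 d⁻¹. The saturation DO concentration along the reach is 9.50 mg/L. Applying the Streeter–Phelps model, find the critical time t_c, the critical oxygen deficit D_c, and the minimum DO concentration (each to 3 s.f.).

t_c ≈ 0.950 d; D_c ≈ 2.72 mg/L; min DO ≈ 6.78 mg/L

With k_a/k_1 = 5.803 and 1 − D₀(k_a−k_1)/(k_1 L₀) = 0.6927,
t_c = ln(5.803 × 0.6927) / (1.77 − 0.305) = ln(4.020) / 1.465 = 1.391/1.465 = 0.9497 d.
D_c = (k_1/k_a) L₀ e^(−k_1 t_c) = (0.305/1.77) × 21.1 × e^(−0.305×0.9497) = 0.1723 × 21.1 × 0.7485 = 2.722 mg/L.
Minimum DO = C_s − D_c = 9.50 − 2.722 = 6.778 mg/L.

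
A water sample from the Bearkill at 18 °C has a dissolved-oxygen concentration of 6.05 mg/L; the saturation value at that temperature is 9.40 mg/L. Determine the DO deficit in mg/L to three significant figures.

D ≈ 3.35 mg/L

D = C_s − C = 9.40 − 6.05 = 3.35 mg/L.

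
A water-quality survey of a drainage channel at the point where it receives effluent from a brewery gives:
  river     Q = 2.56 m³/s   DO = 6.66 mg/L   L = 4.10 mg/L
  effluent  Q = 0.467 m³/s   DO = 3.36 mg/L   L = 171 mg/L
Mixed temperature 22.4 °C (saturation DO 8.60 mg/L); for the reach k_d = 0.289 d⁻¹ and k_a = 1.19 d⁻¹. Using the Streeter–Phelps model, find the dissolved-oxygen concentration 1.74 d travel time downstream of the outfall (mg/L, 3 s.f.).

Mixed DO = (2.56×6.66 + 0.467×3.36)/(2.56+0.467) = 18.62/3.027 = 6.151 mg/L.
Mixed L₀ = (2.56×4.10 + 0.467×171)/(3.027) = 90.35/3.027 = 29.85 mg/L.
Initial deficit D₀ = C_s − DO₀ = 8.60 − 6.151 = 2.449 mg/L.
D(1.74) = [0.289×29.85/(1.19−0.289)](e^(−0.289×1.74) − e^(−1.19×1.74)) + 2.449 e^(−1.19×1.74)
= 9.574 × (0.6048 − 0.1261) + 2.449 × 0.1261 = 4.892 mg/L.
DO = 8.60 − 4.892 = 3.708 mg/L.

DO ≈ 3.71 mg/L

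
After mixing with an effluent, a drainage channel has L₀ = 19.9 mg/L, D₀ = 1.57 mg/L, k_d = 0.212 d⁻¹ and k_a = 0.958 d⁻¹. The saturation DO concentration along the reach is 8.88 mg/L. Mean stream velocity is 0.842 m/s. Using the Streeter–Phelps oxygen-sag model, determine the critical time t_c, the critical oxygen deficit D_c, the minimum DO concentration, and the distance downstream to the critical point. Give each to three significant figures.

At the critical point dD/dt = 0, so k_d L₀ e^(−k_d t) = k_a D. Substituting D(t) from the Streeter–Phelps equation and solving for t gives
t_c = ln[(k_a/k_d)(1 − D₀(k_a−k_d)/(k_d L₀))] / (k_a−k_d).
Here k_a−k_d = 0.7460 d⁻¹ and 1 − D₀(k_a−k_d)/(k_d L₀) = 1 − 1.57×0.7460/(0.212×19.9) = 0.7224, so
t_c = ln(4.519 × 0.7224) / 0.7460 = 1.183 / 0.7460 = 1.586 d.
L(t_c) = L₀ e^(−k_d t_c) = 19.9 × 0.7145 = 14.22 mg/L, and at the critical point k_a D_c = k_d L, so D_c = (0.212/0.958) × 14.22 = 3.146 mg/L.
Minimum DO = C_s − D_c = 8.88 − 3.146 = 5.734 mg/L.
x_c = v t_c = 0.842 m/s × 1.586 d × 86400 s/d = 115400 m ≈ 115 km.

t_c ≈ 1.59 d; D_c ≈ 3.15 mg/L; min DO ≈ 5.73 mg/L; x_c ≈ 115 km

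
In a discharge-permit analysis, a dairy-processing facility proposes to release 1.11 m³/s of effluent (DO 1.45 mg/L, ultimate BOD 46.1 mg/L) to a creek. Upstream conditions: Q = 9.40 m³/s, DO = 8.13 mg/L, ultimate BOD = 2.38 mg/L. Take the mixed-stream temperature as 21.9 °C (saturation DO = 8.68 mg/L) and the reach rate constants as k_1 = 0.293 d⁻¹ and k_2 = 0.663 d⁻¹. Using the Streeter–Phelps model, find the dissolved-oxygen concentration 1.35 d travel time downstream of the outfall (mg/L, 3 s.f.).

DO ≈ 6.70 mg/L

Mixed DO = (9.40×8.13 + 1.11×1.45)/(9.40+1.11) = 78.03/10.51 = 7.425 mg/L.
Mixed L₀ = (9.40×2.38 + 1.11×46.1)/(10.51) = 73.54/10.51 = 6.997 mg/L.
Initial deficit D₀ = C_s − DO₀ = 8.68 − 7.425 = 1.255 mg/L.
D(1.35) = [0.293×6.997/(0.663−0.293)](e^(−0.293×1.35) − e^(−0.663×1.35)) + 1.255 e^(−0.663×1.35)
= 5.541 × (0.6733 − 0.4086) + 1.255 × 0.4086 = 1.980 mg/L.
DO = 8.68 − 1.980 = 6.700 mg/L.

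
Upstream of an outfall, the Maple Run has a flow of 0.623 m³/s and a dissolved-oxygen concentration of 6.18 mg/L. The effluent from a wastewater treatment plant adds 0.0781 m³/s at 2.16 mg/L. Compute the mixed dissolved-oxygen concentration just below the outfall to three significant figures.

5.73 mg/L

Flow-weighted mixing: C = (Q_r C_r + Q_w C_w)/(Q_r + Q_w)
= (0.623×6.18 + 0.0781×2.16)/(0.623 + 0.0781) = 4.019/0.7011 = 5.732 mg/L.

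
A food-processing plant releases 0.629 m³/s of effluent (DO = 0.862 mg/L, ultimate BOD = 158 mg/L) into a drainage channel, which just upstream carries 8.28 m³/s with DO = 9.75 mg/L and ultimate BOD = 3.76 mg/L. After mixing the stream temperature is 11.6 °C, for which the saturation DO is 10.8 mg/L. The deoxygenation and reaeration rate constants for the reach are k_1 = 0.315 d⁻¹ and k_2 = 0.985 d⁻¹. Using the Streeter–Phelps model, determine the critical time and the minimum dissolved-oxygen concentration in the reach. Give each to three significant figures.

Mixed DO = (8.28×9.75 + 0.629×0.862)/(8.28+0.629) = 81.27/8.909 = 9.122 mg/L.
Mixed L₀ = (8.28×3.76 + 0.629×158)/(8.909) = 130.5/8.909 = 14.65 mg/L.
Initial deficit D₀ = C_s − DO₀ = 10.8 − 9.122 = 1.678 mg/L.
t_c = (1/0.6700) ln[(0.985/0.315)(1 − 1.678×0.6700/(0.315×14.65))] = 1.493 × ln(2.365) = 1.285 d.
D_c = (0.315/0.985) × 14.65 × e^(−0.315×1.285) = 0.3198 × 14.65 × 0.6671 = 3.125 mg/L.
Minimum DO = 10.8 − 3.125 = 7.675 mg/L.

t_c ≈ 1.28 d; minimum DO ≈ 7.67 mg/L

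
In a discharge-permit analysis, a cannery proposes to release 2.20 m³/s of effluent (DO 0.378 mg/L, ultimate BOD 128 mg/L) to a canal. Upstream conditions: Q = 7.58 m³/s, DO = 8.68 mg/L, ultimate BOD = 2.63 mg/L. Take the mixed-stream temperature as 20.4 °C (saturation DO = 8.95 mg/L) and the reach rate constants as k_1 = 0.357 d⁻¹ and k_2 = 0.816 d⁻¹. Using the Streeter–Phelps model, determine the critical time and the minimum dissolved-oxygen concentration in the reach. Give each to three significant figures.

Mixed DO = (7.58×8.68 + 2.20×0.378)/(7.58+2.20) = 66.63/9.780 = 6.812 mg/L.
Mixed L₀ = (7.58×2.63 + 2.20×128)/(9.780) = 301.5/9.780 = 30.83 mg/L.
Initial deficit D₀ = C_s − DO₀ = 8.95 − 6.812 = 2.138 mg/L.
t_c = (1/0.4590) ln[(0.816/0.357)(1 − 2.138×0.4590/(0.357×30.83))] = 2.179 × ln(2.082) = 1.598 d.
D_c = (0.357/0.816) × 30.83 × e^(−0.357×1.598) = 0.4375 × 30.83 × 0.5653 = 7.626 mg/L.
Minimum DO = 8.95 − 7.626 = 1.324 mg/L.

t_c ≈ 1.60 d; minimum DO ≈ 1.32 mg/L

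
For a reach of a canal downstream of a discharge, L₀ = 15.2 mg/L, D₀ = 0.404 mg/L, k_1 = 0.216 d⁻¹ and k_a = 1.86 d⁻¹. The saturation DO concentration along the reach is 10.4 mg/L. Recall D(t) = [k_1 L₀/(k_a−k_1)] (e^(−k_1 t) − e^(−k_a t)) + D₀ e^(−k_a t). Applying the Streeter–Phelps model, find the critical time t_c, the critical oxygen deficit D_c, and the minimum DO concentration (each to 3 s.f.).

At the critical point dD/dt = 0, so k_1 L₀ e^(−k_1 t) = k_a D. Substituting D(t) from the Streeter–Phelps equation and solving for t gives
t_c = ln[(k_a/k_1)(1 − D₀(k_a−k_1)/(k_1 L₀))] / (k_a−k_1).
Here k_a−k_1 = 1.644 d⁻¹ and 1 − D₀(k_a−k_1)/(k_1 L₀) = 1 − 0.404×1.644/(0.216×15.2) = 0.7977, so
t_c = ln(8.611 × 0.7977) / 1.644 = 1.927 / 1.644 = 1.172 d.
D_c = (k_1/k_a) L₀ e^(−k_1 t_c) = (0.216/1.86) × 15.2 × e^(−0.216×1.172) = 0.1161 × 15.2 × 0.7763 = 1.370 mg/L.
Minimum DO = C_s − D_c = 10.4 − 1.370 = 9.030 mg/L.

t_c ≈ 1.17 d; D_c ≈ 1.37 mg/L; min DO ≈ 9.03 mg/L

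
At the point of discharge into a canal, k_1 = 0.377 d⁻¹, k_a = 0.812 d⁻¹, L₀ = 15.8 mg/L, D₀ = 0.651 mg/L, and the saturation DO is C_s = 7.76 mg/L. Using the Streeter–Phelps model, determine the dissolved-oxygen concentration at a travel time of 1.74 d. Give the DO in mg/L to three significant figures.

k_1 L₀/(k_a−k_1) = 0.377×15.8/(0.812−0.377) = 5.957/0.4350 = 13.69 mg/L.
e^(−k_1 t) = e^(−0.377×1.740) = 0.5189; e^(−k_a t) = e^(−0.812×1.740) = 0.2434.
D = 13.69 × (0.5189 − 0.2434) + 0.651 × 0.2434 = 3.772 + 0.1585 = 3.931 mg/L.
DO = C_s − D = 7.76 − 3.931 = 3.829 mg/L.

DO ≈ 3.83 mg/L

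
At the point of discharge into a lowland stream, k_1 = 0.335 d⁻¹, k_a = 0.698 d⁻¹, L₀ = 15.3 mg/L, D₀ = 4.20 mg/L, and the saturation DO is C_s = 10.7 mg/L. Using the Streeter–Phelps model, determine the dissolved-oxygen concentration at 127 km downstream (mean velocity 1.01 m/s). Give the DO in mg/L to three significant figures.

Travel time t = x/v = 127 km / (1.01 m/s) = 127000 m / 1.01 m/s = 125700 s = 1.455 d.
k_1 L₀/(k_a−k_1) = 0.335×15.3/(0.698−0.335) = 5.126/0.3630 = 14.12 mg/L.
e^(−k_1 t) = e^(−0.335×1.455) = 0.6141; e^(−k_a t) = e^(−0.698×1.455) = 0.3621.
D = 14.12 × (0.6141 − 0.3621) + 4.20 × 0.3621 = 3.559 + 1.521 = 5.079 mg/L.
DO = C_s − D = 10.7 − 5.079 = 5.621 mg/L.

DO ≈ 5.62 mg/L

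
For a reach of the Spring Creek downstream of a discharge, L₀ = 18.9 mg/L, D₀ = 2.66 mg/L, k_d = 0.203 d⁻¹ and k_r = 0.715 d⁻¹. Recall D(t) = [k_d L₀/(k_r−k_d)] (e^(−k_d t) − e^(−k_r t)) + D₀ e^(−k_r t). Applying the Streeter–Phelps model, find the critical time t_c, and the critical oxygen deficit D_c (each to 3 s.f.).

t_c = [1/(k_r−k_d)] ln[(k_r/k_d)(1 − D₀(k_r−k_d)/(k_d L₀))]
= [1/(0.715−0.203)] ln[(0.715/0.203)(1 − 2.66×0.5120/(0.203×18.9))]
= (1/0.5120) ln[3.522 × 0.6450] = 1.953 × ln(2.272) = 1.953 × 0.8206 = 1.603 d.
D_c = (k_d/k_r) L₀ e^(−k_d t_c) = (0.203/0.715) × 18.9 × e^(−0.203×1.603) = 0.2839 × 18.9 × 0.7223 = 3.876 mg/L.

t_c ≈ 1.60 d; D_c ≈ 3.88 mg/L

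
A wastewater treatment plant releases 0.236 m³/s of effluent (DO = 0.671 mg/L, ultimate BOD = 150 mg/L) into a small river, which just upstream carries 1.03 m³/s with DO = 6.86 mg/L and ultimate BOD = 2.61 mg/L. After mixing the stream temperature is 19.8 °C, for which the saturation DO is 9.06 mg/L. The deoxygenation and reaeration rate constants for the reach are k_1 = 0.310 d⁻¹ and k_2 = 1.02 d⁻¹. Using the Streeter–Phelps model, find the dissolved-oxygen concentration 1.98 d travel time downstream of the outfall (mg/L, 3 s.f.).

Mixed DO = (1.03×6.86 + 0.236×0.671)/(1.03+0.236) = 7.224/1.266 = 5.706 mg/L.
Mixed L₀ = (1.03×2.61 + 0.236×150)/(1.266) = 38.09/1.266 = 30.09 mg/L.
Initial deficit D₀ = C_s − DO₀ = 9.06 − 5.706 = 3.354 mg/L.
D(1.98) = [0.310×30.09/(1.02−0.310)](e^(−0.310×1.98) − e^(−1.02×1.98)) + 3.354 e^(−1.02×1.98)
= 13.14 × (0.5413 − 0.1327) + 3.354 × 0.1327 = 5.812 mg/L.
DO = 9.06 − 5.812 = 3.248 mg/L.

DO ≈ 3.25 mg/L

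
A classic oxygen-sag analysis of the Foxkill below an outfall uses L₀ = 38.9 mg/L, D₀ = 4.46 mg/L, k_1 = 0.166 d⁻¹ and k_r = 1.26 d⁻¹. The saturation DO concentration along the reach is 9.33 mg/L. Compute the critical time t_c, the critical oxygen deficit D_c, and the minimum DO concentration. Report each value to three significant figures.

At the critical point dD/dt = 0, so k_1 L₀ e^(−k_1 t) = k_r D. Substituting D(t) from the Streeter–Phelps equation and solving for t gives
t_c = ln[(k_r/k_1)(1 − D₀(k_r−k_1)/(k_1 L₀))] / (k_r−k_1).
Here k_r−k_1 = 1.094 d⁻¹ and 1 − D₀(k_r−k_1)/(k_1 L₀) = 1 − 4.46×1.094/(0.166×38.9) = 0.2444, so
t_c = ln(7.590 × 0.2444) / 1.094 = 0.6179 / 1.094 = 0.5648 d.
L(t_c) = L₀ e^(−k_1 t_c) = 38.9 × 0.9105 = 35.42 mg/L, and at the critical point k_r D_c = k_1 L, so D_c = (0.166/1.26) × 35.42 = 4.666 mg/L.
Minimum DO = C_s − D_c = 9.33 − 4.666 = 4.664 mg/L.

t_c ≈ 0.565 d; D_c ≈ 4.67 mg/L; min DO ≈ 4.66 mg/L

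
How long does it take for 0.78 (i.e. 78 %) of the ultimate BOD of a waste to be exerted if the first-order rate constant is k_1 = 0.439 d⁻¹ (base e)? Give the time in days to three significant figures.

y/L₀ = 1 − e^(−k_1 t) = 0.78 ⇒ e^(−k_1 t) = 0.220
t = −ln(0.220) / 0.439 = 1.514 / 0.439 = 3.449 d.

t ≈ 3.45 d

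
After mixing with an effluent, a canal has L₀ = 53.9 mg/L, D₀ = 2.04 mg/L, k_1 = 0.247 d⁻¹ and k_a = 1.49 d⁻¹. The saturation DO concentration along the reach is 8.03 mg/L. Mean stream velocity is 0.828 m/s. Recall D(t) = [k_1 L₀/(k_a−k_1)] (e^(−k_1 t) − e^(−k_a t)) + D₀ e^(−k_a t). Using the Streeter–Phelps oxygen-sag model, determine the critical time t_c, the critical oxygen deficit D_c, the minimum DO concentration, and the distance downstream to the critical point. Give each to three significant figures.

t_c ≈ 1.28 d; D_c ≈ 6.52 mg/L; min DO ≈ 1.51 mg/L; x_c ≈ 91.3 km

With k_a/k_1 = 6.032 and 1 − D₀(k_a−k_1)/(k_1 L₀) = 0.8095,
t_c = ln(6.032 × 0.8095) / (1.49 − 0.247) = ln(4.883) / 1.243 = 1.586/1.243 = 1.276 d.
D_c = (k_1/k_a) L₀ e^(−k_1 t_c) = (0.247/1.49) × 53.9 × e^(−0.247×1.276) = 0.1658 × 53.9 × 0.7297 = 6.520 mg/L.
Minimum DO = C_s − D_c = 8.03 − 6.520 = 1.510 mg/L.
x_c = v t_c = 0.828 m/s × 1.276 d × 86400 s/d = 91270 m ≈ 91.3 km.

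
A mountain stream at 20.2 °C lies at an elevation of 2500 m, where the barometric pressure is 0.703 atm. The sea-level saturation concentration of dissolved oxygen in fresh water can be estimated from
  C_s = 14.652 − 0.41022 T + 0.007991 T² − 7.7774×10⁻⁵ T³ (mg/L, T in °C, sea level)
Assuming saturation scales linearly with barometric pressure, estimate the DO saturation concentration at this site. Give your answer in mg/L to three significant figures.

At sea level: C_s = 14.652 − 0.41022×20.2 + 0.007991×20.2² − 7.7774×10⁻⁵×20.2³ = 8.985 mg/L.
Pressure correction: C_s' = 8.985 × 0.703 = 6.317 mg/L.

C_s ≈ 6.32 mg/L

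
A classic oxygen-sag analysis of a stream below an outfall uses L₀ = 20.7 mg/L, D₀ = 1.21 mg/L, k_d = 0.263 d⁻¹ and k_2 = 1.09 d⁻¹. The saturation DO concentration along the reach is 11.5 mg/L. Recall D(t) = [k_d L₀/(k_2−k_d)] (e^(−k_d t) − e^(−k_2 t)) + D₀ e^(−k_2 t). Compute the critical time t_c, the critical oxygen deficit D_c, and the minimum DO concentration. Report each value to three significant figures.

At the critical point dD/dt = 0, so k_d L₀ e^(−k_d t) = k_2 D. Substituting D(t) from the Streeter–Phelps equation and solving for t gives
t_c = ln[(k_2/k_d)(1 − D₀(k_2−k_d)/(k_d L₀))] / (k_2−k_d).
Here k_2−k_d = 0.8270 d⁻¹ and 1 − D₀(k_2−k_d)/(k_d L₀) = 1 − 1.21×0.8270/(0.263×20.7) = 0.8162, so
t_c = ln(4.144 × 0.8162) / 0.8270 = 1.219 / 0.8270 = 1.474 d.
L(t_c) = L₀ e^(−k_d t_c) = 20.7 × 0.6787 = 14.05 mg/L, and at the critical point k_2 D_c = k_d L, so D_c = (0.263/1.09) × 14.05 = 3.390 mg/L.
Minimum DO = C_s − D_c = 11.5 − 3.390 = 8.110 mg/L.

t_c ≈ 1.47 d; D_c ≈ 3.39 mg/L; min DO ≈ 8.11 mg/L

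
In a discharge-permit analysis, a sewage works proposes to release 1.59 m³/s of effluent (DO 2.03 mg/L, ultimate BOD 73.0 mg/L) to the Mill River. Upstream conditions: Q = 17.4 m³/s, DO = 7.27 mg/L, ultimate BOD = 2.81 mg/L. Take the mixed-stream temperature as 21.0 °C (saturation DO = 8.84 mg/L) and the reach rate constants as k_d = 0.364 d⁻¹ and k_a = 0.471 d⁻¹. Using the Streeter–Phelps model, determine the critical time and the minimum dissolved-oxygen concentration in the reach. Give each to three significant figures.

t_c ≈ 1.75 d; minimum DO ≈ 5.29 mg/L

Mixed DO = (17.4×7.27 + 1.59×2.03)/(17.4+1.59) = 129.7/18.99 = 6.831 mg/L.
Mixed L₀ = (17.4×2.81 + 1.59×73.0)/(18.99) = 165.0/18.99 = 8.687 mg/L.
Initial deficit D₀ = C_s − DO₀ = 8.84 − 6.831 = 2.009 mg/L.
t_c = (1/0.1070) ln[(0.471/0.364)(1 − 2.009×0.1070/(0.364×8.687))] = 9.346 × ln(1.206) = 1.751 d.
D_c = (0.364/0.471) × 8.687 × e^(−0.364×1.751) = 0.7728 × 8.687 × 0.5288 = 3.550 mg/L.
Minimum DO = 8.84 − 3.550 = 5.290 mg/L.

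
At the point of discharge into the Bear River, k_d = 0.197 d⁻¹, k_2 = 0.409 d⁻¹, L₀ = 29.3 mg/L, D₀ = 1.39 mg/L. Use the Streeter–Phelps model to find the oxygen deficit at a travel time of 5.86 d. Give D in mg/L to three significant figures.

k_d L₀/(k_2−k_d) = 0.197×29.3/(0.409−0.197) = 5.772/0.2120 = 27.23 mg/L.
e^(−k_d t) = e^(−0.197×5.860) = 0.3152; e^(−k_2 t) = e^(−0.409×5.860) = 0.09101.
D = 27.23 × (0.3152 − 0.09101) + 1.39 × 0.09101 = 6.105 + 0.1265 = 6.231 mg/L.

D ≈ 6.23 mg/L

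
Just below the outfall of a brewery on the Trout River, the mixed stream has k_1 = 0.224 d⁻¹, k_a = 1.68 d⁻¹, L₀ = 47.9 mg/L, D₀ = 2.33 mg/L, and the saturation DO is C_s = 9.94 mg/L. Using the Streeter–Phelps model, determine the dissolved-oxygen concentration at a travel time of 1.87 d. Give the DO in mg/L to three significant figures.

DO ≈ 5.31 mg/L

k_1 L₀/(k_a−k_1) = 0.224×47.9/(1.68−0.224) = 10.73/1.456 = 7.369 mg/L.
e^(−k_1 t) = e^(−0.224×1.870) = 0.6578; e^(−k_a t) = e^(−1.68×1.870) = 0.04321.
D = 7.369 × (0.6578 − 0.04321) + 2.33 × 0.04321 = 4.529 + 0.1007 = 4.630 mg/L.
DO = C_s − D = 9.94 − 4.630 = 5.310 mg/L.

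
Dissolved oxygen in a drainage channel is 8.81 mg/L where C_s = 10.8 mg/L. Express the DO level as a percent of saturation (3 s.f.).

81.6 % saturation

% saturation = C/C_s × 100 = 8.81/10.8 × 100 = 81.6 %.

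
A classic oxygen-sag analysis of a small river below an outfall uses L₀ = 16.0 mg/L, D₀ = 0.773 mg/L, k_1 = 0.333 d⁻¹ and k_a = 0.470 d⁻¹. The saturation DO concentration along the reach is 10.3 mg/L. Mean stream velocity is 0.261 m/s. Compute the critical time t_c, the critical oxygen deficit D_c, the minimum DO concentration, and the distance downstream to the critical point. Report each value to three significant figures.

t_c ≈ 2.37 d; D_c ≈ 5.15 mg/L; min DO ≈ 5.15 mg/L; x_c ≈ 53.4 km

With k_a/k_1 = 1.411 and 1 − D₀(k_a−k_1)/(k_1 L₀) = 0.9801,
t_c = ln(1.411 × 0.9801) / (0.470 − 0.333) = ln(1.383) / 0.1370 = 0.3245/0.1370 = 2.369 d.
D_c = (k_1/k_a) L₀ e^(−k_1 t_c) = (0.333/0.470) × 16.0 × e^(−0.333×2.369) = 0.7085 × 16.0 × 0.4544 = 5.151 mg/L.
Minimum DO = C_s − D_c = 10.3 − 5.151 = 5.149 mg/L.
x_c = v t_c = 0.261 m/s × 2.369 d × 86400 s/d = 53420 m ≈ 53.4 km.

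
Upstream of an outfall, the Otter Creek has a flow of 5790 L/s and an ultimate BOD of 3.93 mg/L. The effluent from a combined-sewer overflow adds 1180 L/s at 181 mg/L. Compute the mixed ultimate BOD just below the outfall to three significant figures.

33.9 mg/L

Flow-weighted mixing: C = (Q_r C_r + Q_w C_w)/(Q_r + Q_w)
= (5790×3.93 + 1180×181)/(5790 + 1180) = 236300/6970 = 33.91 mg/L.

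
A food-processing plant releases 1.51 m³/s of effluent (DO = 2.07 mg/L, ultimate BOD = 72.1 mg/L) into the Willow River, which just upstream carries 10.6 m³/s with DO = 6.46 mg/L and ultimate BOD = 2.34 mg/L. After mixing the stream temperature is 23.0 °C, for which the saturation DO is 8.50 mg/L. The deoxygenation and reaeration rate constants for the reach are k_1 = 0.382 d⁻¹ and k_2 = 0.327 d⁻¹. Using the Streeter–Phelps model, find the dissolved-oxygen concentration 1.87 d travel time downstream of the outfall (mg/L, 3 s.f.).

Mixed DO = (10.6×6.46 + 1.51×2.07)/(10.6+1.51) = 71.60/12.11 = 5.913 mg/L.
Mixed L₀ = (10.6×2.34 + 1.51×72.1)/(12.11) = 133.7/12.11 = 11.04 mg/L.
Initial deficit D₀ = C_s − DO₀ = 8.50 − 5.913 = 2.587 mg/L.
D(1.87) = [0.382×11.04/(0.327−0.382)](e^(−0.382×1.87) − e^(−0.327×1.87)) + 2.587 e^(−0.327×1.87)
= -76.67 × (0.4895 − 0.5425) + 2.587 × 0.5425 = 5.469 mg/L.
DO = 8.50 − 5.469 = 3.031 mg/L.

DO ≈ 3.03 mg/L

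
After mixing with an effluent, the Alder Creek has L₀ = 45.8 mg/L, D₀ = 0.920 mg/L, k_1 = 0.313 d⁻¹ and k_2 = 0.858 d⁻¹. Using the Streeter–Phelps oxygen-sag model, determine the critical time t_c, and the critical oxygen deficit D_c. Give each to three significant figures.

t_c = [1/(k_2−k_1)] ln[(k_2/k_1)(1 − D₀(k_2−k_1)/(k_1 L₀))]
= [1/(0.858−0.313)] ln[(0.858/0.313)(1 − 0.920×0.5450/(0.313×45.8))]
= (1/0.5450) ln[2.741 × 0.9650] = 1.835 × ln(2.645) = 1.835 × 0.9728 = 1.785 d.
L(t_c) = L₀ e^(−k_1 t_c) = 45.8 × 0.5720 = 26.20 mg/L, and at the critical point k_2 D_c = k_1 L, so D_c = (0.313/0.858) × 26.20 = 9.556 mg/L.

t_c ≈ 1.78 d; D_c ≈ 9.56 mg/L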